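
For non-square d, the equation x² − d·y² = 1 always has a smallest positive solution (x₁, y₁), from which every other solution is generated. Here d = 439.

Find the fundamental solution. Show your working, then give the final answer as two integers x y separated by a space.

[20; 1,19,1,40] for √439; ℓ=4 ⇒ convergent index 3
k=0  a_k=20  p_k/q_k = 20/1
k=1  a_k=1  p_k/q_k = 21/1
k=2  a_k=19  p_k/q_k = 419/20
k=3  a_k=1  p_k/q_k = 440/21
(x₁, y₁) = (440, 21);  440² − 439·21² = 1 ✓

440 21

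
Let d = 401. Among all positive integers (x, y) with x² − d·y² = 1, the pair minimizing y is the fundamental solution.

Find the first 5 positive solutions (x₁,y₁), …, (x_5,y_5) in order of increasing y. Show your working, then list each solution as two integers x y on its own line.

d=401: √d = [20; 40] (ℓ=1, odd), read p_1/q_1
step 0: (20, 1)  from 20·(1,0) + (0,1)
step 1: (801, 40)  from 40·(20,1) + (1,0)
(x₁, y₁) = (801, 40);  801² − 401·40² = 1 ✓
n=2: (801,40)∘(801,40) = (801·801+401·40·40, 801·40+40·801) = (1283201,64080)
n=3: (1283201,64080)∘(801,40) = (801·1283201+401·40·64080, 801·64080+40·1283201) = (2055687201,102656120)
n=4: (2055687201,102656120)∘(801,40) = (801·2055687201+401·40·102656120, 801·102656120+40·2055687201) = (3293209612801,164455040160)
n=5: (3293209612801,164455040160)∘(801,40) = (801·3293209612801+401·40·164455040160, 801·164455040160+40·3293209612801) = (5275719744020001,263456871680200)

801 40
1283201 64080
2055687201 102656120
3293209612801 164455040160
5275719744020001 263456871680200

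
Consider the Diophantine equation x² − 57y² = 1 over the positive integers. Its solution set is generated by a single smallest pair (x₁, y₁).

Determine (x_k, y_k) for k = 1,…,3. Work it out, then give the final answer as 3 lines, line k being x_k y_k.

√57 = [7; 1,1,4,1,1,14, …], period ℓ=6 (even) → k=5
i=0: a=7 ⇒ p=7, q=1
…
i=4: a=1 ⇒ p=83, q=11
i=5: a=1 ⇒ p=151, q=20
→ (151, 20).  Check: 151²=22801, 57·20²=22800, difference 1.
(151+20√57)^2 = 45601 + 6040√57
(151+20√57)^3 = 13771351 + 1824060√57

151 20
45601 6040
13771351 1824060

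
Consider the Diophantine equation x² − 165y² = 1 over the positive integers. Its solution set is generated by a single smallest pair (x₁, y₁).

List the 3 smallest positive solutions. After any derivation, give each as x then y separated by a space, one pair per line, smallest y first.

1079 84
2328481 181272
5024860919 391184892

√165 → a₀=12, period (1,5,2,5,1,24); ℓ=6 even so k=5
step 0: (12, 1)  from 12·(1,0) + (0,1)
…
step 4: (912, 71)  from 5·(167,13) + (77,6)
step 5: (1079, 84)  from 1·(912,71) + (167,13)
→ (1079, 84).  Check: 1079²=1164241, 165·84²=1164240, difference 1.
k=2:  x_2 = 1079·1079+165·84·84 = 2328481,  y_2 = 1079·84+84·1079 = 181272
k=3:  x_3 = 1079·2328481+165·84·181272 = 5024860919,  y_3 = 1079·181272+84·2328481 = 391184892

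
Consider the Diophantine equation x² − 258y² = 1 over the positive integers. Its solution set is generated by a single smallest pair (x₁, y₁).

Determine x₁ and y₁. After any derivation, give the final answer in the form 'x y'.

257 16

√258 → a₀=16, period (16,32); ℓ=2 even so k=1
step 0: (16, 1)  from 16·(1,0) + (0,1)
step 1: (257, 16)  from 16·(16,1) + (1,0)
→ (257, 16).  Check: 257²=66049, 258·16²=66048, difference 1.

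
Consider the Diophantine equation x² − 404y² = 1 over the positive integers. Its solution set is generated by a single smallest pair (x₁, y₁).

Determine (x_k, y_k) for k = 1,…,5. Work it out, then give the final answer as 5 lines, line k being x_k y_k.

201 10
80801 4020
32481801 1616030
13057603201 649640040
5249124005001 261153680050

√404 → a₀=20, period (10,40); ℓ=2 even so k=1
k=0  a_k=20  p_k/q_k = 20/1
k=1  a_k=10  p_k/q_k = 201/10
fundamental: x₁=201, y₁=10  (since 40401 − 404·100 = 1)
(x_2, y_2) = (201·201 + 404·10·10, 201·10 + 10·201) = (80801, 4020)
(x_3, y_3) = (201·80801 + 404·10·4020, 201·4020 + 10·80801) = (32481801, 1616030)
(x_4, y_4) = (201·32481801 + 404·10·1616030, 201·1616030 + 10·32481801) = (13057603201, 649640040)
(x_5, y_5) = (201·13057603201 + 404·10·649640040, 201·649640040 + 10·13057603201) = (5249124005001, 261153680050)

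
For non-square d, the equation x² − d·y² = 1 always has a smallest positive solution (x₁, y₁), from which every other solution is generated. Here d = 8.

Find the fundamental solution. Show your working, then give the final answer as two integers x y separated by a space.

3 1

d=8: √d = [2; 1,4] (ℓ=2, even), read p_1/q_1
k=0  a_k=2  p_k/q_k = 2/1
k=1  a_k=1  p_k/q_k = 3/1
(x₁, y₁) = (3, 1);  3² − 8·1² = 1 ✓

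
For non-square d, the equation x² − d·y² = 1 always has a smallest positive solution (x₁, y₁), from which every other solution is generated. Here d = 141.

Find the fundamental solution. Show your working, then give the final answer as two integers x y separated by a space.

√141 → a₀=11, period (1,6,1,22); ℓ=4 even so k=3
k=0  a_k=11  p_k/q_k = 11/1
k=1  a_k=1  p_k/q_k = 12/1
k=2  a_k=6  p_k/q_k = 83/7
k=3  a_k=1  p_k/q_k = 95/8
fundamental: x₁=95, y₁=8  (since 9025 − 141·64 = 1)

95 8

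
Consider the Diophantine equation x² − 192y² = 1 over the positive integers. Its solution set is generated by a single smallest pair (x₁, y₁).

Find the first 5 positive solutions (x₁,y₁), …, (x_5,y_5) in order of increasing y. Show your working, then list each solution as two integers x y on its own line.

97 7
18817 1358
3650401 263445
708158977 51106972
137379191137 9914489123

√192 = [13; 1,5,1,26, …], period ℓ=4 (even) → k=3
k=0  a_k=13  p_k/q_k = 13/1
k=1  a_k=1  p_k/q_k = 14/1
k=2  a_k=5  p_k/q_k = 83/6
k=3  a_k=1  p_k/q_k = 97/7
(x₁, y₁) = (97, 7);  97² − 192·7² = 1 ✓
(x_2, y_2) = (97·97 + 192·7·7, 97·7 + 7·97) = (18817, 1358)
(x_3, y_3) = (97·18817 + 192·7·1358, 97·1358 + 7·18817) = (3650401, 263445)
(x_4, y_4) = (97·3650401 + 192·7·263445, 97·263445 + 7·3650401) = (708158977, 51106972)
(x_5, y_5) = (97·708158977 + 192·7·51106972, 97·51106972 + 7·708158977) = (137379191137, 9914489123)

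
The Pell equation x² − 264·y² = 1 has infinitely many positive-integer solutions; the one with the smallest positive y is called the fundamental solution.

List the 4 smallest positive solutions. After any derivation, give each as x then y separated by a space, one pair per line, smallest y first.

[16; 4,32] for √264; ℓ=2 ⇒ convergent index 1
a_0=16:  p_0=16·1+0=16,  q_0=16·0+1=1
a_1=4:  p_1=4·16+1=65,  q_1=4·1+0=4
→ (65, 4).  Check: 65²=4225, 264·4²=4224, difference 1.
k=2:  x_2 = 65·65+264·4·4 = 8449,  y_2 = 65·4+4·65 = 520
k=3:  x_3 = 65·8449+264·4·520 = 1098305,  y_3 = 65·520+4·8449 = 67596
k=4:  x_4 = 65·1098305+264·4·67596 = 142771201,  y_4 = 65·67596+4·1098305 = 8786960

65 4
8449 520
1098305 67596
142771201 8786960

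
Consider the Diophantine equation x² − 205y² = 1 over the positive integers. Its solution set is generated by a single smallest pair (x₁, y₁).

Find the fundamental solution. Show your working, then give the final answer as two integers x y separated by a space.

39689 2772

√205 → a₀=14, period (3,6,1,4,1,6,3,28); ℓ=8 even so k=7
a_0=14:  p_0=14·1+0=14,  q_0=14·0+1=1
a_1=3:  p_1=3·14+1=43,  q_1=3·1+0=3
a_2=6:  p_2=6·43+14=272,  q_2=6·3+1=19
a_3=1:  p_3=1·272+43=315,  q_3=1·19+3=22
a_4=4:  p_4=4·315+272=1532,  q_4=4·22+19=107
a_5=1:  p_5=1·1532+315=1847,  q_5=1·107+22=129
a_6=6:  p_6=6·1847+1532=12614,  q_6=6·129+107=881
a_7=3:  p_7=3·12614+1847=39689,  q_7=3·881+129=2772
fundamental: x₁=39689, y₁=2772  (since 1575216721 − 205·7683984 = 1)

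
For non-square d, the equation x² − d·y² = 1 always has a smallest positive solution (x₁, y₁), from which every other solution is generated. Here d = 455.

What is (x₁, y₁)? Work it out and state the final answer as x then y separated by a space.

√455 = [21; 3,42, …], period ℓ=2 (even) → k=1
a_0=21:  p_0=21·1+0=21,  q_0=21·0+1=1
a_1=3:  p_1=3·21+1=64,  q_1=3·1+0=3
fundamental: x₁=64, y₁=3  (since 4096 − 455·9 = 1)

64 3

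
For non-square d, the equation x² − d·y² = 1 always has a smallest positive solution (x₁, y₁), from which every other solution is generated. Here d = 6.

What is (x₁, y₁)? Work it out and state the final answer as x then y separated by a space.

[2; 2,4] for √6; ℓ=2 ⇒ convergent index 1
a_0=2:  p_0=2·1+0=2,  q_0=2·0+1=1
a_1=2:  p_1=2·2+1=5,  q_1=2·1+0=2
→ (5, 2).  Check: 5²=25, 6·2²=24, difference 1.

5 2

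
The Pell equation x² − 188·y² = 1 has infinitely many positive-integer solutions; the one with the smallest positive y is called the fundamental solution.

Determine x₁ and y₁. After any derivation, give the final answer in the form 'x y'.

4607 336

d=188: √d = [13; 1,2,2,6,2,2,1,26] (ℓ=8, even), read p_7/q_7
a_0=13:  p_0=13·1+0=13,  q_0=13·0+1=1
…
a_2=2:  p_2=2·14+13=41,  q_2=2·1+1=3
a_3=2:  p_3=2·41+14=96,  q_3=2·3+1=7
a_4=6:  p_4=6·96+41=617,  q_4=6·7+3=45
a_5=2:  p_5=2·617+96=1330,  q_5=2·45+7=97
a_6=2:  p_6=2·1330+617=3277,  q_6=2·97+45=239
a_7=1:  p_7=1·3277+1330=4607,  q_7=1·239+97=336
(x₁, y₁) = (4607, 336);  4607² − 188·336² = 1 ✓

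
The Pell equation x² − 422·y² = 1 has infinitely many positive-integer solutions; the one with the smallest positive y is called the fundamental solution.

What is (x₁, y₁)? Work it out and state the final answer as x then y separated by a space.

d=422: √d = [20; 1,1,5,2,1,…,1,1,40] (ℓ=14, even), read p_13/q_13
step 0: (20, 1)  from 20·(1,0) + (0,1)
…
step 2: (41, 2)  from 1·(21,1) + (20,1)
step 3: (226, 11)  from 5·(41,2) + (21,1)
…
step 5: (719, 35)  from 1·(493,24) + (226,11)
step 6: (2650, 129)  from 3·(719,35) + (493,24)
step 7: (53719, 2615)  from 20·(2650,129) + (719,35)
…
step 9: (217526, 10589)  from 1·(163807,7974) + (53719,2615)
…
step 11: (3211821, 156349)  from 5·(598859,29152) + (217526,10589)
step 12: (3810680, 185501)  from 1·(3211821,156349) + (598859,29152)
step 13: (7022501, 341850)  from 1·(3810680,185501) + (3211821,156349)
→ (7022501, 341850).  Check: 7022501²=49315520295001, 422·341850²=49315520295000, difference 1.

7022501 341850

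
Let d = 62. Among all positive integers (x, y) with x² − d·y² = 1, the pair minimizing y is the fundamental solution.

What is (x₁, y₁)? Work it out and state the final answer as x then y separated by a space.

63 8

d=62: √d = [7; 1,6,1,14] (ℓ=4, even), read p_3/q_3
step 0: (7, 1)  from 7·(1,0) + (0,1)
step 1: (8, 1)  from 1·(7,1) + (1,0)
step 2: (55, 7)  from 6·(8,1) + (7,1)
step 3: (63, 8)  from 1·(55,7) + (8,1)
fundamental: x₁=63, y₁=8  (since 3969 − 62·64 = 1)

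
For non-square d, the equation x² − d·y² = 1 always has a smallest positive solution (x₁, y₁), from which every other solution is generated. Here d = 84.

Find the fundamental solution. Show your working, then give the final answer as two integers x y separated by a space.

55 6

d=84: √d = [9; 6,18] (ℓ=2, even), read p_1/q_1
k=0  a_k=9  p_k/q_k = 9/1
k=1  a_k=6  p_k/q_k = 55/6
(x₁, y₁) = (55, 6);  55² − 84·6² = 1 ✓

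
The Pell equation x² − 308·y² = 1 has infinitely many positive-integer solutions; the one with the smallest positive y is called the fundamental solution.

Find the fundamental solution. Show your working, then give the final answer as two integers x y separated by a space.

351 20

√308 → a₀=17, period (1,1,4,1,1,34); ℓ=6 even so k=5
k=0  a_k=17  p_k/q_k = 17/1
…
k=2  a_k=1  p_k/q_k = 35/2
k=3  a_k=4  p_k/q_k = 158/9
k=4  a_k=1  p_k/q_k = 193/11
k=5  a_k=1  p_k/q_k = 351/20
fundamental: x₁=351, y₁=20  (since 123201 − 308·400 = 1)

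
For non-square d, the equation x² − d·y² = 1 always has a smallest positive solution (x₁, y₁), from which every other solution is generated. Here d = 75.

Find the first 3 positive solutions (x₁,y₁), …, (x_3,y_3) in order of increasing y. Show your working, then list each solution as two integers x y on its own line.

[8; 1,1,1,16] for √75; ℓ=4 ⇒ convergent index 3
k=0  a_k=8  p_k/q_k = 8/1
…
k=2  a_k=1  p_k/q_k = 17/2
k=3  a_k=1  p_k/q_k = 26/3
→ (26, 3).  Check: 26²=676, 75·3²=675, difference 1.
k=2:  x_2 = 26·26+75·3·3 = 1351,  y_2 = 26·3+3·26 = 156
k=3:  x_3 = 26·1351+75·3·156 = 70226,  y_3 = 26·156+3·1351 = 8109

26 3
1351 156
70226 8109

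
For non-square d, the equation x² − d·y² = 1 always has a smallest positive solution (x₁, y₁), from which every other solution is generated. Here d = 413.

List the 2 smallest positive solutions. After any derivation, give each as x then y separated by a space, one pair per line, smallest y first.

113399 5580
25718666401 1265532840

d=413: √d = [20; 3,9,1,4,1,9,3,40] (ℓ=8, even), read p_7/q_7
k=0  a_k=20  p_k/q_k = 20/1
k=1  a_k=3  p_k/q_k = 61/3
k=2  a_k=9  p_k/q_k = 569/28
k=3  a_k=1  p_k/q_k = 630/31
k=4  a_k=4  p_k/q_k = 3089/152
k=5  a_k=1  p_k/q_k = 3719/183
k=6  a_k=9  p_k/q_k = 36560/1799
k=7  a_k=3  p_k/q_k = 113399/5580
(x₁, y₁) = (113399, 5580);  113399² − 413·5580² = 1 ✓
(x_2, y_2) = (113399·113399 + 413·5580·5580, 113399·5580 + 5580·113399) = (25718666401, 1265532840)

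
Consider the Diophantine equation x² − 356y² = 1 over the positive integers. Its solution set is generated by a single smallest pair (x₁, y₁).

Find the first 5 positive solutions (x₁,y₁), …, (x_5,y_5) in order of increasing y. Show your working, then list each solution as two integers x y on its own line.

500001 26500
500002000001 26500053000
500003000004500001 26500106000079500
500004000010000008000001 26500159000265000106000
500005000017500025000012500001 26500212000556500530000132500

√356 = [18; 1,6,1,1,2,…,6,1,36, …], period ℓ=14 (even) → k=13
k=0  a_k=18  p_k/q_k = 18/1
k=1  a_k=1  p_k/q_k = 19/1
…
k=4  a_k=1  p_k/q_k = 283/15
k=5  a_k=2  p_k/q_k = 717/38
k=6  a_k=1  p_k/q_k = 1000/53
k=7  a_k=8  p_k/q_k = 8717/462
k=8  a_k=1  p_k/q_k = 9717/515
…
k=10  a_k=1  p_k/q_k = 37868/2007
…
k=12  a_k=6  p_k/q_k = 433982/23001
k=13  a_k=1  p_k/q_k = 500001/26500
fundamental: x₁=500001, y₁=26500  (since 250001000001 − 356·702250000 = 1)
n=2: (500001,26500)∘(500001,26500) = (500001·500001+356·26500·26500, 500001·26500+26500·500001) = (500002000001,26500053000)
n=3: (500002000001,26500053000)∘(500001,26500) = (500001·500002000001+356·26500·26500053000, 500001·26500053000+26500·500002000001) = (500003000004500001,26500106000079500)
n=4: (500003000004500001,26500106000079500)∘(500001,26500) = (500001·500003000004500001+356·26500·26500106000079500, 500001·26500106000079500+26500·500003000004500001) = (500004000010000008000001,26500159000265000106000)
n=5: (500004000010000008000001,26500159000265000106000)∘(500001,26500) = (500001·500004000010000008000001+356·26500·26500159000265000106000, 500001·26500159000265000106000+26500·500004000010000008000001) = (500005000017500025000012500001,26500212000556500530000132500)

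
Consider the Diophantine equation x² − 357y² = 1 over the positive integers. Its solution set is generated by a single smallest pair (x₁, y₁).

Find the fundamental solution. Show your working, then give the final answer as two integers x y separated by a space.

3401 180

√357 = [18; 1,8,2,8,1,36, …], period ℓ=6 (even) → k=5
k=0  a_k=18  p_k/q_k = 18/1
…
k=4  a_k=8  p_k/q_k = 3042/161
k=5  a_k=1  p_k/q_k = 3401/180
fundamental: x₁=3401, y₁=180  (since 11566801 − 357·32400 = 1)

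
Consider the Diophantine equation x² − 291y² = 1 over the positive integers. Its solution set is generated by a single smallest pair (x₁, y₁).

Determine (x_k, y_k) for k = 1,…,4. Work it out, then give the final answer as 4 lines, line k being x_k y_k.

290 17
168199 9860
97555130 5718783
56581807201 3316884280

√291 = [17; 17,34, …], period ℓ=2 (even) → k=1
k=0  a_k=17  p_k/q_k = 17/1
k=1  a_k=17  p_k/q_k = 290/17
(x₁, y₁) = (290, 17);  290² − 291·17² = 1 ✓
k=2:  x_2 = 290·290+291·17·17 = 168199,  y_2 = 290·17+17·290 = 9860
k=3:  x_3 = 290·168199+291·17·9860 = 97555130,  y_3 = 290·9860+17·168199 = 5718783
k=4:  x_4 = 290·97555130+291·17·5718783 = 56581807201,  y_4 = 290·5718783+17·97555130 = 3316884280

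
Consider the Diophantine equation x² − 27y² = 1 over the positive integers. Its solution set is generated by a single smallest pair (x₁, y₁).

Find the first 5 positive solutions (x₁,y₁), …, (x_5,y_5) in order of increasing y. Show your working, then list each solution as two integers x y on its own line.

26 5
1351 260
70226 13515
3650401 702520
189750626 36517525

√27 → a₀=5, period (5,10); ℓ=2 even so k=1
i=0: a=5 ⇒ p=5, q=1
i=1: a=5 ⇒ p=26, q=5
→ (26, 5).  Check: 26²=676, 27·5²=675, difference 1.
k=2:  x_2 = 26·26+27·5·5 = 1351,  y_2 = 26·5+5·26 = 260
k=3:  x_3 = 26·1351+27·5·260 = 70226,  y_3 = 26·260+5·1351 = 13515
k=4:  x_4 = 26·70226+27·5·13515 = 3650401,  y_4 = 26·13515+5·70226 = 702520
k=5:  x_5 = 26·3650401+27·5·702520 = 189750626,  y_5 = 26·702520+5·3650401 = 36517525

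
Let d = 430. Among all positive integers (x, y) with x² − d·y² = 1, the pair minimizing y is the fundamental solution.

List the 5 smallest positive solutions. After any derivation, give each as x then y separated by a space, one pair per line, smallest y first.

2862251 138030
16384961574001 790153011060
93795745300289010251 4523232492118854090
536933931562978654798296001 25893253447598574322902120
3073679365100040639604854765306251 148225981147280410676109712890150

[20; 1,2,1,3,1,…,2,1,40] for √430; ℓ=14 ⇒ convergent index 13
k=0  a_k=20  p_k/q_k = 20/1
…
k=2  a_k=2  p_k/q_k = 62/3
…
k=4  a_k=3  p_k/q_k = 311/15
…
k=8  a_k=6  p_k/q_k = 133439/6435
…
k=10  a_k=3  p_k/q_k = 599138/28893
k=11  a_k=1  p_k/q_k = 754371/36379
k=12  a_k=2  p_k/q_k = 2107880/101651
k=13  a_k=1  p_k/q_k = 2862251/138030
(x₁, y₁) = (2862251, 138030);  2862251² − 430·138030² = 1 ✓
(x_2, y_2) = (2862251·2862251 + 430·138030·138030, 2862251·138030 + 138030·2862251) = (16384961574001, 790153011060)
(x_3, y_3) = (2862251·16384961574001 + 430·138030·790153011060, 2862251·790153011060 + 138030·16384961574001) = (93795745300289010251, 4523232492118854090)
(x_4, y_4) = (2862251·93795745300289010251 + 430·138030·4523232492118854090, 2862251·4523232492118854090 + 138030·93795745300289010251) = (536933931562978654798296001, 25893253447598574322902120)
(x_5, y_5) = (2862251·536933931562978654798296001 + 430·138030·25893253447598574322902120, 2862251·25893253447598574322902120 + 138030·536933931562978654798296001) = (3073679365100040639604854765306251, 148225981147280410676109712890150)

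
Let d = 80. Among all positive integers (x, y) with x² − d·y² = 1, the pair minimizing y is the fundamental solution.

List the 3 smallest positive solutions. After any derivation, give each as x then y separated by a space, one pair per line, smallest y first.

d=80: √d = [8; 1,16] (ℓ=2, even), read p_1/q_1
step 0: (8, 1)  from 8·(1,0) + (0,1)
step 1: (9, 1)  from 1·(8,1) + (1,0)
(x₁, y₁) = (9, 1);  9² − 80·1² = 1 ✓
k=2:  x_2 = 9·9+80·1·1 = 161,  y_2 = 9·1+1·9 = 18
k=3:  x_3 = 9·161+80·1·18 = 2889,  y_3 = 9·18+1·161 = 323

9 1
161 18
2889 323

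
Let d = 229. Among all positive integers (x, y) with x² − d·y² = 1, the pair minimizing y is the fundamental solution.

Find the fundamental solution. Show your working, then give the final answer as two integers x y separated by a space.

5848201 386460

[15; 7,1,1,7,30] for √229; ℓ=5 ⇒ convergent index 9
a_0=15:  p_0=15·1+0=15,  q_0=15·0+1=1
a_1=7:  p_1=7·15+1=106,  q_1=7·1+0=7
…
a_3=1:  p_3=1·121+106=227,  q_3=1·8+7=15
a_4=7:  p_4=7·227+121=1710,  q_4=7·15+8=113
…
a_6=7:  p_6=7·51527+1710=362399,  q_6=7·3405+113=23948
…
a_8=1:  p_8=1·413926+362399=776325,  q_8=1·27353+23948=51301
a_9=7:  p_9=7·776325+413926=5848201,  q_9=7·51301+27353=386460
→ (5848201, 386460).  Check: 5848201²=34201454936401, 229·386460²=34201454936400, difference 1.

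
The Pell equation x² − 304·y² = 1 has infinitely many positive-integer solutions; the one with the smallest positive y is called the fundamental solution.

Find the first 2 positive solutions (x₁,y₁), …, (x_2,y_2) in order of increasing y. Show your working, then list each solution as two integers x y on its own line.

√304 → a₀=17, period (2,3,2,1,1,1,1,1,2,3,2,34); ℓ=12 even so k=11
k=0  a_k=17  p_k/q_k = 17/1
…
k=4  a_k=1  p_k/q_k = 401/23
…
k=10  a_k=3  p_k/q_k = 25177/1444
k=11  a_k=2  p_k/q_k = 57799/3315
fundamental: x₁=57799, y₁=3315  (since 3340724401 − 304·10989225 = 1)
(57799+3315√304)^2 = 6681448801 + 383207370√304

57799 3315
6681448801 383207370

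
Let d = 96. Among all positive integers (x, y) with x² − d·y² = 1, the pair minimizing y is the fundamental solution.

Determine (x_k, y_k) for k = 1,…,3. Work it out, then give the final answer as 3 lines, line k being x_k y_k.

[9; 1,3,1,18] for √96; ℓ=4 ⇒ convergent index 3
i=0: a=9 ⇒ p=9, q=1
…
i=2: a=3 ⇒ p=39, q=4
i=3: a=1 ⇒ p=49, q=5
fundamental: x₁=49, y₁=5  (since 2401 − 96·25 = 1)
(49+5√96)^2 = 4801 + 490√96
(49+5√96)^3 = 470449 + 48015√96

49 5
4801 490
470449 48015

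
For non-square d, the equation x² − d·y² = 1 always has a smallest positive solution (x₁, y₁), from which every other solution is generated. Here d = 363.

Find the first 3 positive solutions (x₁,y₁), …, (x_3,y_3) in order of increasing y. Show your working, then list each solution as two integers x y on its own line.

362 19
262087 13756
189750626 9959325

[19; 19,38] for √363; ℓ=2 ⇒ convergent index 1
i=0: a=19 ⇒ p=19, q=1
i=1: a=19 ⇒ p=362, q=19
fundamental: x₁=362, y₁=19  (since 131044 − 363·361 = 1)
k=2:  x_2 = 362·362+363·19·19 = 262087,  y_2 = 362·19+19·362 = 13756
k=3:  x_3 = 362·262087+363·19·13756 = 189750626,  y_3 = 362·13756+19·262087 = 9959325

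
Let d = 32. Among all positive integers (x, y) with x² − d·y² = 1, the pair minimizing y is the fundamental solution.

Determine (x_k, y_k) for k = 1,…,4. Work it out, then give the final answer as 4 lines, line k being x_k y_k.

17 3
577 102
19601 3465
665857 117708

d=32: √d = [5; 1,1,1,10] (ℓ=4, even), read p_3/q_3
a_0=5:  p_0=5·1+0=5,  q_0=5·0+1=1
a_1=1:  p_1=1·5+1=6,  q_1=1·1+0=1
a_2=1:  p_2=1·6+5=11,  q_2=1·1+1=2
a_3=1:  p_3=1·11+6=17,  q_3=1·2+1=3
(x₁, y₁) = (17, 3);  17² − 32·3² = 1 ✓
(17+3√32)^2 = 577 + 102√32
(17+3√32)^3 = 19601 + 3465√32
(17+3√32)^4 = 665857 + 117708√32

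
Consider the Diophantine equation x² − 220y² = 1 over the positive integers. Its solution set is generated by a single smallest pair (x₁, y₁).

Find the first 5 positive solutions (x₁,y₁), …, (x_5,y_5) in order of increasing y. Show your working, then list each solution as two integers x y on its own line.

[14; 1,4,1,28] for √220; ℓ=4 ⇒ convergent index 3
i=0: a=14 ⇒ p=14, q=1
…
i=2: a=4 ⇒ p=74, q=5
i=3: a=1 ⇒ p=89, q=6
fundamental: x₁=89, y₁=6  (since 7921 − 220·36 = 1)
n=2: (89,6)∘(89,6) = (89·89+220·6·6, 89·6+6·89) = (15841,1068)
n=3: (15841,1068)∘(89,6) = (89·15841+220·6·1068, 89·1068+6·15841) = (2819609,190098)
n=4: (2819609,190098)∘(89,6) = (89·2819609+220·6·190098, 89·190098+6·2819609) = (501874561,33836376)
n=5: (501874561,33836376)∘(89,6) = (89·501874561+220·6·33836376, 89·33836376+6·501874561) = (89330852249,6022684830)

89 6
15841 1068
2819609 190098
501874561 33836376
89330852249 6022684830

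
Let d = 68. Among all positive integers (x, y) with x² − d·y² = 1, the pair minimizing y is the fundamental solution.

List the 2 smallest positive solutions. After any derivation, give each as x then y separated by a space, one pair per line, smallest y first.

33 4
2177 264

√68 = [8; 4,16, …], period ℓ=2 (even) → k=1
a_0=8:  p_0=8·1+0=8,  q_0=8·0+1=1
a_1=4:  p_1=4·8+1=33,  q_1=4·1+0=4
fundamental: x₁=33, y₁=4  (since 1089 − 68·16 = 1)
(33+4√68)^2 = 2177 + 264√68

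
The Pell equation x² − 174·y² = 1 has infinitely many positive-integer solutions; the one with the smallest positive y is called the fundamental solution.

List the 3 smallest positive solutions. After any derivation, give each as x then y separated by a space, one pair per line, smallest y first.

1451 110
4210801 319220
12219743051 926376330

√174 = [13; 5,4,5,26, …], period ℓ=4 (even) → k=3
step 0: (13, 1)  from 13·(1,0) + (0,1)
…
step 2: (277, 21)  from 4·(66,5) + (13,1)
step 3: (1451, 110)  from 5·(277,21) + (66,5)
fundamental: x₁=1451, y₁=110  (since 2105401 − 174·12100 = 1)
(x_2, y_2) = (1451·1451 + 174·110·110, 1451·110 + 110·1451) = (4210801, 319220)
(x_3, y_3) = (1451·4210801 + 174·110·319220, 1451·319220 + 110·4210801) = (12219743051, 926376330)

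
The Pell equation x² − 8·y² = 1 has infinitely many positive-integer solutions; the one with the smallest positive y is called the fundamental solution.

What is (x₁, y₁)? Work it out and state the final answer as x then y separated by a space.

√8 = [2; 1,4, …], period ℓ=2 (even) → k=1
i=0: a=2 ⇒ p=2, q=1
i=1: a=1 ⇒ p=3, q=1
→ (3, 1).  Check: 3²=9, 8·1²=8, difference 1.

3 1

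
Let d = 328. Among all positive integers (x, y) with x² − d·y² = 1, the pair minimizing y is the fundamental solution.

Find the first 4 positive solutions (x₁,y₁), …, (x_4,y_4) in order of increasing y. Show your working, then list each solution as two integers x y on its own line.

163 9
53137 2934
17322499 956475
5647081537 311807916

√328 → a₀=18, period (9,36); ℓ=2 even so k=1
a_0=18:  p_0=18·1+0=18,  q_0=18·0+1=1
a_1=9:  p_1=9·18+1=163,  q_1=9·1+0=9
(x₁, y₁) = (163, 9);  163² − 328·9² = 1 ✓
n=2: (163,9)∘(163,9) = (163·163+328·9·9, 163·9+9·163) = (53137,2934)
n=3: (53137,2934)∘(163,9) = (163·53137+328·9·2934, 163·2934+9·53137) = (17322499,956475)
n=4: (17322499,956475)∘(163,9) = (163·17322499+328·9·956475, 163·956475+9·17322499) = (5647081537,311807916)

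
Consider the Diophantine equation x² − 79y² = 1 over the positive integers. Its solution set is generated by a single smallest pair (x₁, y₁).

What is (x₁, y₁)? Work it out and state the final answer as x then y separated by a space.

d=79: √d = [8; 1,7,1,16] (ℓ=4, even), read p_3/q_3
a_0=8:  p_0=8·1+0=8,  q_0=8·0+1=1
…
a_2=7:  p_2=7·9+8=71,  q_2=7·1+1=8
a_3=1:  p_3=1·71+9=80,  q_3=1·8+1=9
fundamental: x₁=80, y₁=9  (since 6400 − 79·81 = 1)

80 9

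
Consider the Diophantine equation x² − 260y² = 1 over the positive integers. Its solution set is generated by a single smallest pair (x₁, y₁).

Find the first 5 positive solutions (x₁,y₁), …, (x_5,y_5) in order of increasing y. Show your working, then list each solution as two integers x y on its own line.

√260 = [16; 8,32, …], period ℓ=2 (even) → k=1
k=0  a_k=16  p_k/q_k = 16/1
k=1  a_k=8  p_k/q_k = 129/8
fundamental: x₁=129, y₁=8  (since 16641 − 260·64 = 1)
n=2: (129,8)∘(129,8) = (129·129+260·8·8, 129·8+8·129) = (33281,2064)
n=3: (33281,2064)∘(129,8) = (129·33281+260·8·2064, 129·2064+8·33281) = (8586369,532504)
n=4: (8586369,532504)∘(129,8) = (129·8586369+260·8·532504, 129·532504+8·8586369) = (2215249921,137383968)
n=5: (2215249921,137383968)∘(129,8) = (129·2215249921+260·8·137383968, 129·137383968+8·2215249921) = (571525893249,35444531240)

129 8
33281 2064
8586369 532504
2215249921 137383968
571525893249 35444531240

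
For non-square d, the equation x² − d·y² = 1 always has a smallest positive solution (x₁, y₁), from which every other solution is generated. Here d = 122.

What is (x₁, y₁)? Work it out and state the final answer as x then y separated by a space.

243 22

[11; 22] for √122; ℓ=1 ⇒ convergent index 1
step 0: (11, 1)  from 11·(1,0) + (0,1)
step 1: (243, 22)  from 22·(11,1) + (1,0)
(x₁, y₁) = (243, 22);  243² − 122·22² = 1 ✓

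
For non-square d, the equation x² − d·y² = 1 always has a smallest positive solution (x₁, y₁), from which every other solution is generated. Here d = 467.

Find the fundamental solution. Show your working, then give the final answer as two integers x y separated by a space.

√467 = [21; 1,1,1,1,3,…,1,1,42, …], period ℓ=14 (even) → k=13
step 0: (21, 1)  from 21·(1,0) + (0,1)
…
step 4: (108, 5)  from 1·(65,3) + (43,2)
step 5: (389, 18)  from 3·(108,5) + (65,3)
step 6: (1275, 59)  from 3·(389,18) + (108,5)
step 7: (27164, 1257)  from 21·(1275,59) + (389,18)
…
step 9: (275465, 12747)  from 3·(82767,3830) + (27164,1257)
…
step 12: (991929, 45901)  from 1·(633697,29324) + (358232,16577)
step 13: (1625626, 75225)  from 1·(991929,45901) + (633697,29324)
→ (1625626, 75225).  Check: 1625626²=2642659891876, 467·75225²=2642659891875, difference 1.

1625626 75225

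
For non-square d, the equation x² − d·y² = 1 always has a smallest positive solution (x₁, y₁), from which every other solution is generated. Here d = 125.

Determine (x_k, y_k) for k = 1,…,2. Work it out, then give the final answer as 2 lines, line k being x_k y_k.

930249 83204
1730726404001 154800875592

d=125: √d = [11; 5,1,1,5,22] (ℓ=5, odd), read p_9/q_9
i=0: a=11 ⇒ p=11, q=1
i=1: a=5 ⇒ p=56, q=5
…
i=3: a=1 ⇒ p=123, q=11
i=4: a=5 ⇒ p=682, q=61
i=5: a=22 ⇒ p=15127, q=1353
…
i=7: a=1 ⇒ p=91444, q=8179
i=8: a=1 ⇒ p=167761, q=15005
i=9: a=5 ⇒ p=930249, q=83204
fundamental: x₁=930249, y₁=83204  (since 865363202001 − 125·6922905616 = 1)
k=2:  x_2 = 930249·930249+125·83204·83204 = 1730726404001,  y_2 = 930249·83204+83204·930249 = 154800875592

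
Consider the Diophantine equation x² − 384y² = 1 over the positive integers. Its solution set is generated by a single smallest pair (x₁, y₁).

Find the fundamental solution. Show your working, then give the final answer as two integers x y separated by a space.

√384 → a₀=19, period (1,1,2,9,2,1,1,38); ℓ=8 even so k=7
a_0=19:  p_0=19·1+0=19,  q_0=19·0+1=1
…
a_6=1:  p_6=1·1940+921=2861,  q_6=1·99+47=146
a_7=1:  p_7=1·2861+1940=4801,  q_7=1·146+99=245
(x₁, y₁) = (4801, 245);  4801² − 384·245² = 1 ✓

4801 245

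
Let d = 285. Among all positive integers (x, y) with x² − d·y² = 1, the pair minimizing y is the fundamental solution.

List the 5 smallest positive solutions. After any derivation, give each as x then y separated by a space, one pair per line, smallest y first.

2431 144
11819521 700128
57466508671 3404022192
279402153338881 16550355197376
1358453212067130751 80467823565619920

√285 → a₀=16, period (1,7,2,7,1,32); ℓ=6 even so k=5
a_0=16:  p_0=16·1+0=16,  q_0=16·0+1=1
a_1=1:  p_1=1·16+1=17,  q_1=1·1+0=1
a_2=7:  p_2=7·17+16=135,  q_2=7·1+1=8
…
a_4=7:  p_4=7·287+135=2144,  q_4=7·17+8=127
a_5=1:  p_5=1·2144+287=2431,  q_5=1·127+17=144
fundamental: x₁=2431, y₁=144  (since 5909761 − 285·20736 = 1)
(2431+144√285)^2 = 11819521 + 700128√285
(2431+144√285)^3 = 57466508671 + 3404022192√285
(2431+144√285)^4 = 279402153338881 + 16550355197376√285
(2431+144√285)^5 = 1358453212067130751 + 80467823565619920√285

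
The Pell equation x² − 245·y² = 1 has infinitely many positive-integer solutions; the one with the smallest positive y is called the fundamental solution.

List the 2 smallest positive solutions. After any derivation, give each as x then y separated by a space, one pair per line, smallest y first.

51841 3312
5374978561 343394784

d=245: √d = [15; 1,1,1,7,6,7,1,1,1,30] (ℓ=10, even), read p_9/q_9
k=0  a_k=15  p_k/q_k = 15/1
k=1  a_k=1  p_k/q_k = 16/1
k=2  a_k=1  p_k/q_k = 31/2
…
k=4  a_k=7  p_k/q_k = 360/23
k=5  a_k=6  p_k/q_k = 2207/141
…
k=7  a_k=1  p_k/q_k = 18016/1151
k=8  a_k=1  p_k/q_k = 33825/2161
k=9  a_k=1  p_k/q_k = 51841/3312
→ (51841, 3312).  Check: 51841²=2687489281, 245·3312²=2687489280, difference 1.
n=2: (51841,3312)∘(51841,3312) = (51841·51841+245·3312·3312, 51841·3312+3312·51841) = (5374978561,343394784)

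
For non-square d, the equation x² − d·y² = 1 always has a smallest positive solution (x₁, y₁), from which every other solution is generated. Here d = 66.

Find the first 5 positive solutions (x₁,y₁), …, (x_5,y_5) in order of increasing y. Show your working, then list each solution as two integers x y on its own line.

d=66: √d = [8; 8,16] (ℓ=2, even), read p_1/q_1
i=0: a=8 ⇒ p=8, q=1
i=1: a=8 ⇒ p=65, q=8
(x₁, y₁) = (65, 8);  65² − 66·8² = 1 ✓
n=2: (65,8)∘(65,8) = (65·65+66·8·8, 65·8+8·65) = (8449,1040)
n=3: (8449,1040)∘(65,8) = (65·8449+66·8·1040, 65·1040+8·8449) = (1098305,135192)
n=4: (1098305,135192)∘(65,8) = (65·1098305+66·8·135192, 65·135192+8·1098305) = (142771201,17573920)
n=5: (142771201,17573920)∘(65,8) = (65·142771201+66·8·17573920, 65·17573920+8·142771201) = (18559157825,2284474408)

65 8
8449 1040
1098305 135192
142771201 17573920
18559157825 2284474408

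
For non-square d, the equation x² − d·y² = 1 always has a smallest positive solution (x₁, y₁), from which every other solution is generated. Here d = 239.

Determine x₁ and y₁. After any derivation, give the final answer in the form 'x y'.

6195120 400729

√239 → a₀=15, period (2,5,1,2,4,15,4,2,1,5,2,30); ℓ=12 even so k=11
k=0  a_k=15  p_k/q_k = 15/1
k=1  a_k=2  p_k/q_k = 31/2
k=2  a_k=5  p_k/q_k = 170/11
k=3  a_k=1  p_k/q_k = 201/13
…
k=5  a_k=4  p_k/q_k = 2489/161
k=6  a_k=15  p_k/q_k = 37907/2452
k=7  a_k=4  p_k/q_k = 154117/9969
k=8  a_k=2  p_k/q_k = 346141/22390
…
k=10  a_k=5  p_k/q_k = 2847431/184185
k=11  a_k=2  p_k/q_k = 6195120/400729
fundamental: x₁=6195120, y₁=400729  (since 38379511814400 − 239·160583731441 = 1)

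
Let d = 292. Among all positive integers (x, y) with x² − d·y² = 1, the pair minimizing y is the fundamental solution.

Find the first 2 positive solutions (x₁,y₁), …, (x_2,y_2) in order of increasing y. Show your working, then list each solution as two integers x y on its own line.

[17; 11,2,1,3,8,3,1,2,11,34] for √292; ℓ=10 ⇒ convergent index 9
k=0  a_k=17  p_k/q_k = 17/1
k=1  a_k=11  p_k/q_k = 188/11
k=2  a_k=2  p_k/q_k = 393/23
…
k=4  a_k=3  p_k/q_k = 2136/125
k=5  a_k=8  p_k/q_k = 17669/1034
k=6  a_k=3  p_k/q_k = 55143/3227
k=7  a_k=1  p_k/q_k = 72812/4261
k=8  a_k=2  p_k/q_k = 200767/11749
k=9  a_k=11  p_k/q_k = 2281249/133500
→ (2281249, 133500).  Check: 2281249²=5204097000001, 292·133500²=5204097000000, difference 1.
(2281249+133500√292)^2 = 10408194000001 + 609093483000√292

2281249 133500
10408194000001 609093483000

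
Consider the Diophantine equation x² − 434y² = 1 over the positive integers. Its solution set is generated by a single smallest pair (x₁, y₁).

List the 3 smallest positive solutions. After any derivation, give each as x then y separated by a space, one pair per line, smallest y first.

125 6
31249 1500
7812125 374994

d=434: √d = [20; 1,4,1,40] (ℓ=4, even), read p_3/q_3
a_0=20:  p_0=20·1+0=20,  q_0=20·0+1=1
…
a_2=4:  p_2=4·21+20=104,  q_2=4·1+1=5
a_3=1:  p_3=1·104+21=125,  q_3=1·5+1=6
(x₁, y₁) = (125, 6);  125² − 434·6² = 1 ✓
(125+6√434)^2 = 31249 + 1500√434
(125+6√434)^3 = 7812125 + 374994√434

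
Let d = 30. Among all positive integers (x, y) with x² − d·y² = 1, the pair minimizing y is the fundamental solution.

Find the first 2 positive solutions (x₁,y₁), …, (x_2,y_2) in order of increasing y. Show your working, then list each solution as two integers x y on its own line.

11 2
241 44

√30 → a₀=5, period (2,10); ℓ=2 even so k=1
a_0=5:  p_0=5·1+0=5,  q_0=5·0+1=1
a_1=2:  p_1=2·5+1=11,  q_1=2·1+0=2
→ (11, 2).  Check: 11²=121, 30·2²=120, difference 1.
n=2: (11,2)∘(11,2) = (11·11+30·2·2, 11·2+2·11) = (241,44)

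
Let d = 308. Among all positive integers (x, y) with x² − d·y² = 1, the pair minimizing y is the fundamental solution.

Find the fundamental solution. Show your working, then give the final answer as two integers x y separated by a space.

[17; 1,1,4,1,1,34] for √308; ℓ=6 ⇒ convergent index 5
k=0  a_k=17  p_k/q_k = 17/1
…
k=2  a_k=1  p_k/q_k = 35/2
k=3  a_k=4  p_k/q_k = 158/9
k=4  a_k=1  p_k/q_k = 193/11
k=5  a_k=1  p_k/q_k = 351/20
fundamental: x₁=351, y₁=20  (since 123201 − 308·400 = 1)

351 20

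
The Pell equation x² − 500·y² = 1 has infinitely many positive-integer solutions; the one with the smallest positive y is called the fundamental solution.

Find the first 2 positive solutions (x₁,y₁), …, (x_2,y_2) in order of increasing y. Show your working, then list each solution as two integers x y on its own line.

√500 → a₀=22, period (2,1,3,2,1,…,1,2,44); ℓ=14 even so k=13
step 0: (22, 1)  from 22·(1,0) + (0,1)
…
step 8: (15809, 707)  from 1·(14445,646) + (1364,61)
step 9: (30254, 1353)  from 1·(15809,707) + (14445,646)
…
step 11: (259205, 11592)  from 3·(76317,3413) + (30254,1353)
step 12: (335522, 15005)  from 1·(259205,11592) + (76317,3413)
step 13: (930249, 41602)  from 2·(335522,15005) + (259205,11592)
→ (930249, 41602).  Check: 930249²=865363202001, 500·41602²=865363202000, difference 1.
k=2:  x_2 = 930249·930249+500·41602·41602 = 1730726404001,  y_2 = 930249·41602+41602·930249 = 77400437796

930249 41602
1730726404001 77400437796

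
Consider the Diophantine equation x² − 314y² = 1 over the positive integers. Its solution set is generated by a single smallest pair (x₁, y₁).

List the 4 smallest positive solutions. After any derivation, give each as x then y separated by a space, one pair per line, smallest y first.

392499 22150
308110930001 17387705700
241866463828532499 13649314199066450
189864690372162243720001 10714684347621377411400

√314 = [17; 1,2,1,1,2,1,34, …], period ℓ=7 (odd) → k=13
a_0=17:  p_0=17·1+0=17,  q_0=17·0+1=1
a_1=1:  p_1=1·17+1=18,  q_1=1·1+0=1
…
a_3=1:  p_3=1·53+18=71,  q_3=1·3+1=4
…
a_5=2:  p_5=2·124+71=319,  q_5=2·7+4=18
a_6=1:  p_6=1·319+124=443,  q_6=1·18+7=25
…
a_8=1:  p_8=1·15381+443=15824,  q_8=1·868+25=893
a_9=2:  p_9=2·15824+15381=47029,  q_9=2·893+868=2654
…
a_11=1:  p_11=1·62853+47029=109882,  q_11=1·3547+2654=6201
a_12=2:  p_12=2·109882+62853=282617,  q_12=2·6201+3547=15949
a_13=1:  p_13=1·282617+109882=392499,  q_13=1·15949+6201=22150
fundamental: x₁=392499, y₁=22150  (since 154055465001 − 314·490622500 = 1)
n=2: (392499,22150)∘(392499,22150) = (392499·392499+314·22150·22150, 392499·22150+22150·392499) = (308110930001,17387705700)
n=3: (308110930001,17387705700)∘(392499,22150) = (392499·308110930001+314·22150·17387705700, 392499·17387705700+22150·308110930001) = (241866463828532499,13649314199066450)
n=4: (241866463828532499,13649314199066450)∘(392499,22150) = (392499·241866463828532499+314·22150·13649314199066450, 392499·13649314199066450+22150·241866463828532499) = (189864690372162243720001,10714684347621377411400)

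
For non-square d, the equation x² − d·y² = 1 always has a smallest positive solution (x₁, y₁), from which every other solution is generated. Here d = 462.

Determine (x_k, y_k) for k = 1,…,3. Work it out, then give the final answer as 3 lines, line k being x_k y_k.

[21; 2,42] for √462; ℓ=2 ⇒ convergent index 1
step 0: (21, 1)  from 21·(1,0) + (0,1)
step 1: (43, 2)  from 2·(21,1) + (1,0)
fundamental: x₁=43, y₁=2  (since 1849 − 462·4 = 1)
(43+2√462)^2 = 3697 + 172√462
(43+2√462)^3 = 317899 + 14790√462

43 2
3697 172
317899 14790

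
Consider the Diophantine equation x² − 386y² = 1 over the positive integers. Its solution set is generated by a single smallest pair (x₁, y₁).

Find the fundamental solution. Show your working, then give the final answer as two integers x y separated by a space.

111555 5678

[19; 1,1,1,4,1,18,1,4,1,1,1,38] for √386; ℓ=12 ⇒ convergent index 11
step 0: (19, 1)  from 19·(1,0) + (0,1)
step 1: (20, 1)  from 1·(19,1) + (1,0)
step 2: (39, 2)  from 1·(20,1) + (19,1)
step 3: (59, 3)  from 1·(39,2) + (20,1)
step 4: (275, 14)  from 4·(59,3) + (39,2)
…
step 8: (32771, 1668)  from 4·(6621,337) + (6287,320)
step 9: (39392, 2005)  from 1·(32771,1668) + (6621,337)
step 10: (72163, 3673)  from 1·(39392,2005) + (32771,1668)
step 11: (111555, 5678)  from 1·(72163,3673) + (39392,2005)
(x₁, y₁) = (111555, 5678);  111555² − 386·5678² = 1 ✓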